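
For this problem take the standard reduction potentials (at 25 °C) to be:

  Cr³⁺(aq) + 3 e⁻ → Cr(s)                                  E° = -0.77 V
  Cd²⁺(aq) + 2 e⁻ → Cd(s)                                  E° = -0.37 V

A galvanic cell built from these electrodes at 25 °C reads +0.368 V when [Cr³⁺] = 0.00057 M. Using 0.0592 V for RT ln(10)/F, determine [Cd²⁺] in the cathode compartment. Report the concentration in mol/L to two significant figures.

0.00057 M

Cd²⁺/Cd is the cathode, Cr³⁺/Cr the anode: E°cell = +0.40 V, n = 6.
Overall reaction: 3 Cd²⁺(aq) + 2 Cr(s) → 3 Cd(s) + 2 Cr³⁺(aq); Q = [Cr³⁺]^2/[Cd²⁺]^3.
From E = E° − (0.0592/n) log Q: log Q = (E° − E)·n/0.0592 = (+0.40 − (+0.368))·6/0.0592 = 3.2432.
So 3·log[Cd²⁺] = 2·log(0.00057) − log Q = -6.4883 − (3.2432) = -9.7315; log[Cd²⁺] = -9.7315 / 3 = -3.2438; [Cd²⁺] = 10^(-3.2438) ≈ 0.00057 M.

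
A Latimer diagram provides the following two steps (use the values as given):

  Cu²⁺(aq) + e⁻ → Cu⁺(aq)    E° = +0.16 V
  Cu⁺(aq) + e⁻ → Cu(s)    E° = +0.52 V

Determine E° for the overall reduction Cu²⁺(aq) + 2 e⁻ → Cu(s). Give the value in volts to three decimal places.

+0.340 V

Since ΔG° = −nFE° is additive over sequential reductions, n₃E°₃ = n₁E°₁ + n₂E°₂.
E°₃ = (1×+0.16 + 1×+0.52) / 2 = (+0.680) / 2 = +0.340 V.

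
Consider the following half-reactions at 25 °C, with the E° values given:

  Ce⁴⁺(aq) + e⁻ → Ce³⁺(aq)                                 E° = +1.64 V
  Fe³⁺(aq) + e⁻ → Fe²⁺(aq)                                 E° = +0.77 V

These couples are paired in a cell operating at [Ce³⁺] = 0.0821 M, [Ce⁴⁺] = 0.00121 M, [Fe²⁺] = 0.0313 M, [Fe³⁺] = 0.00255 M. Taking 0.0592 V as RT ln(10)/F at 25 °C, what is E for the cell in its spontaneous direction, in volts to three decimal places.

Ce⁴⁺/Ce³⁺ is the cathode (higher E°), Fe³⁺/Fe²⁺ the anode: E°cell = +1.64 − (+0.77) = +0.87 V, n = 1.
Overall: Ce⁴⁺(aq) + Fe²⁺(aq) → Ce³⁺(aq) + Fe³⁺(aq)
Q = [Ce³⁺]·[Fe³⁺] / ([Ce⁴⁺]·[Fe²⁺]); log Q = 0.743.
E = E° − (0.0592/n) log Q = +0.87 − (0.0592/1)(0.743) = +0.826 V.

+0.826 V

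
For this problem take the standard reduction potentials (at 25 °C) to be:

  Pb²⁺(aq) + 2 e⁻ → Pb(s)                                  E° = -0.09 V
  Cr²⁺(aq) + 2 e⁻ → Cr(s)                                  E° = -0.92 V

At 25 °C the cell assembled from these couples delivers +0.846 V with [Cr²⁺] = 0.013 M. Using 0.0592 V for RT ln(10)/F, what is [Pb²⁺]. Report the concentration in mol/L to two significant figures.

0.045 M

Pb²⁺/Pb is the cathode, Cr²⁺/Cr the anode: E°cell = +0.83 V, n = 2.
Overall reaction: Pb²⁺(aq) + Cr(s) → Pb(s) + Cr²⁺(aq); Q = [Cr²⁺]^1/[Pb²⁺]^1.
From E = E° − (0.0592/n) log Q: log Q = (E° − E)·n/0.0592 = (+0.83 − (+0.846))·2/0.0592 = -0.5405.
So 1·log[Pb²⁺] = 1·log(0.013) − log Q = -1.8861 − (-0.5405) = -1.3456; [Pb²⁺] = 10^(-1.3456) ≈ 0.045 M.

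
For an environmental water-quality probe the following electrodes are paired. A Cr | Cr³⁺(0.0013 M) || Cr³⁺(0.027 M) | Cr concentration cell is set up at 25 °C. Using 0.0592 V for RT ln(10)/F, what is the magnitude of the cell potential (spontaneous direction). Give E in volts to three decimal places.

+0.026 V

For a concentration cell E°cell = 0. The 0.027 M side is the cathode (reduction is favoured where [Cr³⁺] is higher).
With n = 3, E = −(0.0592/3) log([Cr³⁺]ₐₙ/[Cr³⁺]꜀ₐₜ) = −(0.0592/3) log(0.0013/0.027) = −(0.0592/3)(-1.317) = +0.026 V.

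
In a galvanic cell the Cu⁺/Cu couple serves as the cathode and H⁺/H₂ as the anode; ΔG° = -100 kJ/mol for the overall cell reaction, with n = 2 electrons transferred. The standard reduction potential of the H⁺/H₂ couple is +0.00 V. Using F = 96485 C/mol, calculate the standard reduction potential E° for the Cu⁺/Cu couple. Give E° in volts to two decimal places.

E°cell = −ΔG°/(nF) = −(-100×10³)/((2)(96485)) = +0.518 V.
Since Cu⁺/Cu is the cathode and H⁺/H₂ the anode, E°cell = E°(Cu⁺/Cu) − E°(H⁺/H₂).
So E°(Cu⁺/Cu) = E°cell + E°(H⁺/H₂) = +0.518 + (+0.00) = +0.52 V.

+0.52 V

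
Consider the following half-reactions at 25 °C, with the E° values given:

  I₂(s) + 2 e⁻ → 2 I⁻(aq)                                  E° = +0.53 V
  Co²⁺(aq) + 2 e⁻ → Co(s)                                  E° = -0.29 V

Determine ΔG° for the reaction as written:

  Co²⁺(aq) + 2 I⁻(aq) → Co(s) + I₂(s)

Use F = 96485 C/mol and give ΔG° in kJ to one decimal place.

As written, Co²⁺/Co is reduced (cathode) and I₂/I⁻ is oxidised (anode), so E°cell = (-0.29) − (+0.53) = -0.82 V.
Balancing electrons gives n = 2.
ΔG° = −nFE° = −(2)(96485)(-0.82) = 158,235 J = +158.2 kJ.

+158.2 kJ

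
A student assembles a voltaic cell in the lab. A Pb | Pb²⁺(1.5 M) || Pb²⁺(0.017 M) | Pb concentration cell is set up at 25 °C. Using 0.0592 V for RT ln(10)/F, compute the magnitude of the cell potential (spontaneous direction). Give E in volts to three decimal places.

For a concentration cell E°cell = 0. The 1.5 M side is the cathode (reduction is favoured where [Pb²⁺] is higher).
With n = 2, E = −(0.0592/2) log([Pb²⁺]ₐₙ/[Pb²⁺]꜀ₐₜ) = −(0.0592/2) log(0.017/1.5) = −(0.0592/2)(-1.946) = +0.058 V.

+0.058 V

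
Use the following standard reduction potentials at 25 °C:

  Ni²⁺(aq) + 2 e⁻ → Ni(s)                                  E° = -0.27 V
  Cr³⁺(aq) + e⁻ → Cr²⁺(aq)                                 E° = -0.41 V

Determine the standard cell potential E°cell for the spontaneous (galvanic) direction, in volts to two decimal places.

+0.14 V

The Ni²⁺/Ni couple has the higher reduction potential, so it is the cathode; Cr³⁺/Cr²⁺ is oxidised at the anode.
E°cell = E°(cathode) − E°(anode) = (-0.27) − (-0.41) = +0.14 V.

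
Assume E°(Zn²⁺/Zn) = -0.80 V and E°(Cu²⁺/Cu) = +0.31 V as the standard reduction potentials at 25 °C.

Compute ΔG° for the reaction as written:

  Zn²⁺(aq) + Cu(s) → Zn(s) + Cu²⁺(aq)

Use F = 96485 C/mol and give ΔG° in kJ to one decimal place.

+214.2 kJ

As written, Zn²⁺/Zn is reduced (cathode) and Cu²⁺/Cu is oxidised (anode), so E°cell = (-0.80) − (+0.31) = -1.11 V.
Balancing electrons gives n = 2.
ΔG° = −nFE° = −(2)(96485)(-1.11) = 214,197 J = +214.2 kJ.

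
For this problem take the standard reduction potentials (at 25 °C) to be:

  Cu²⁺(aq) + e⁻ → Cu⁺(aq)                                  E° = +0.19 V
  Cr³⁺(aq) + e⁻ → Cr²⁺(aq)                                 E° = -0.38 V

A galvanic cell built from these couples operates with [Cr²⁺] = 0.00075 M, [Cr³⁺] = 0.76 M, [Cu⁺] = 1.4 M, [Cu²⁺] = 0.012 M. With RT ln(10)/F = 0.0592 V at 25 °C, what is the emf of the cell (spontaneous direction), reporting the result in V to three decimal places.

+0.270 V

Cu²⁺/Cu⁺ is the cathode (higher E°), Cr³⁺/Cr²⁺ the anode: E°cell = +0.19 − (-0.38) = +0.57 V, n = 1.
Overall: Cu²⁺(aq) + Cr²⁺(aq) → Cu⁺(aq) + Cr³⁺(aq)
Q = [Cu⁺]·[Cr³⁺] / ([Cu²⁺]·[Cr²⁺]); log Q = 5.073.
E = E° − (0.0592/n) log Q = +0.57 − (0.0592/1)(5.073) = +0.270 V.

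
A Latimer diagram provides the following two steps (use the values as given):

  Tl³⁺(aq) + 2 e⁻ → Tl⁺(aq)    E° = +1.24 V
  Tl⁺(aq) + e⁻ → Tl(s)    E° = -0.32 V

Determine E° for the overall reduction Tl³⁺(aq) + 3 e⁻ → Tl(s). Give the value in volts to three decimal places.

Standard free energies of sequential steps add: ΔG°₃ = ΔG°₁ + ΔG°₂, so n₃E°₃ = n₁E°₁ + n₂E°₂.
E°₃ = (2×+1.24 + 1×-0.32) / 3 = (+2.160) / 3 = +0.720 V.

+0.720 V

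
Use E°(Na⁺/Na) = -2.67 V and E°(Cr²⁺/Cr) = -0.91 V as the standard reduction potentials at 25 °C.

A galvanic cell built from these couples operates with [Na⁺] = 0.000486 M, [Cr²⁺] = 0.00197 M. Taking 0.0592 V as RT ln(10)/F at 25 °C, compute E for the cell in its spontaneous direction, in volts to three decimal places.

Cr²⁺/Cr is the cathode (higher E°), Na⁺/Na the anode: E°cell = -0.91 − (-2.67) = +1.76 V, n = 2.
Overall: Cr²⁺(aq) + 2 Na(s) → Cr(s) + 2 Na⁺(aq)
Q = [Na⁺]^2 / ([Cr²⁺]); log Q = -3.921.
E = E° − (0.0592/n) log Q = +1.76 − (0.0592/2)(-3.921) = +1.876 V.

+1.876 V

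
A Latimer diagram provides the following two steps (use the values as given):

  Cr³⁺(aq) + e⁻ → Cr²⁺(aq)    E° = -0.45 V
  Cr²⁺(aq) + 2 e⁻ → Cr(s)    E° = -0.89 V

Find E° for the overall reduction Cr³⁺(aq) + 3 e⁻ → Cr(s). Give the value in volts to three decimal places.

-0.743 V

Since ΔG° = −nFE° is additive over sequential reductions, n₃E°₃ = n₁E°₁ + n₂E°₂.
E°₃ = (1×-0.45 + 2×-0.89) / 3 = (-2.230) / 3 = -0.743 V.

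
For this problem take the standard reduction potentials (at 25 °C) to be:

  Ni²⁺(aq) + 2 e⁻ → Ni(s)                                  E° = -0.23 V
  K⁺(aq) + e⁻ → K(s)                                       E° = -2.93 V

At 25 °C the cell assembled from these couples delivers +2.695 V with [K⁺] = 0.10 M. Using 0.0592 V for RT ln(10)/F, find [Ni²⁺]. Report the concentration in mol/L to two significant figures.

Ni²⁺/Ni is the cathode, K⁺/K the anode: E°cell = +2.70 V, n = 2.
Overall reaction: Ni²⁺(aq) + 2 K(s) → Ni(s) + 2 K⁺(aq); Q = [K⁺]^2/[Ni²⁺]^1.
From E = E° − (0.0592/n) log Q: log Q = (E° − E)·n/0.0592 = (+2.70 − (+2.695))·2/0.0592 = 0.1689.
So 1·log[Ni²⁺] = 2·log(0.1) − log Q = -2.0000 − (0.1689) = -2.1689; [Ni²⁺] = 10^(-2.1689) ≈ 0.0068 M.

0.0068 M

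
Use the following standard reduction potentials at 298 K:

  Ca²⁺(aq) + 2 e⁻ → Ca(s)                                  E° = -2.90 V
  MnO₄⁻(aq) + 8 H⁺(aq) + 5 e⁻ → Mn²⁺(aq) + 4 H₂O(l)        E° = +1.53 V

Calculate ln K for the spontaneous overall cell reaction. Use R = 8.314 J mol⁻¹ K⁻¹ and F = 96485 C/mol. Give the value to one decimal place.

Cathode: MnO₄⁻/Mn²⁺; anode: Ca²⁺/Ca. E°cell = (+1.53) − (-2.90) = +4.43 V, with n = 10.
ΔG° = −nFE° = −RT ln K, so ln K = nFE°/(RT) = (10)(96485)(+4.43) / ((8.314)(298)) = 1725.191.

1725.2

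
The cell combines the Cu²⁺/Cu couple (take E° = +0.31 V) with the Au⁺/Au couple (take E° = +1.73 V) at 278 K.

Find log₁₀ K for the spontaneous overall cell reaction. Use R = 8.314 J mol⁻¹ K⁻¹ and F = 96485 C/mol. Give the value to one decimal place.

Cathode: Au⁺/Au; anode: Cu²⁺/Cu. E°cell = (+1.73) − (+0.31) = +1.42 V, with n = 2.
ΔG° = −nFE° = −RT ln K, so ln K = nFE°/(RT) = (2)(96485)(+1.42) / ((8.314)(278)) = 118.556.
log₁₀ K = 118.556 / ln 10 = 51.5.

51.5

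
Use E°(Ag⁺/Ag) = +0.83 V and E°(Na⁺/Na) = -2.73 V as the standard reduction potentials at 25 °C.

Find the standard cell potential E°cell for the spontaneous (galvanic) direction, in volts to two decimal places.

+3.56 V

The Ag⁺/Ag couple has the higher reduction potential, so it is the cathode; Na⁺/Na is oxidised at the anode.
E°cell = E°(cathode) − E°(anode) = (+0.83) − (-2.73) = +3.56 V.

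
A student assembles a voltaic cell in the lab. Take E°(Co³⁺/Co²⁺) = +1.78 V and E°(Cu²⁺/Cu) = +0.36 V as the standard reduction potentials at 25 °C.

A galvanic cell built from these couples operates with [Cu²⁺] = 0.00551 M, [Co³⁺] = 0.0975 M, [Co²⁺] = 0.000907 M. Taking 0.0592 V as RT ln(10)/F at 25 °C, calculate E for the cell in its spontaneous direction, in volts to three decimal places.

+1.607 V

Co³⁺/Co²⁺ is the cathode (higher E°), Cu²⁺/Cu the anode: E°cell = +1.78 − (+0.36) = +1.42 V, n = 2.
Overall: 2 Co³⁺(aq) + Cu(s) → 2 Co²⁺(aq) + Cu²⁺(aq)
Q = [Co²⁺]^2·[Cu²⁺] / ([Co³⁺]^2); log Q = -6.322.
E = E° − (0.0592/n) log Q = +1.42 − (0.0592/2)(-6.322) = +1.607 V.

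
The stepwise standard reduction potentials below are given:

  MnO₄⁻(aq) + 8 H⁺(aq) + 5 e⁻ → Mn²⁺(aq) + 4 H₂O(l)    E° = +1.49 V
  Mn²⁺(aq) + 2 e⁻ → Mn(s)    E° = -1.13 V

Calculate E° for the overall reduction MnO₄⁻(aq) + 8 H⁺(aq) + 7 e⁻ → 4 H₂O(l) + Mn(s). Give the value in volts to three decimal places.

Standard free energies of sequential steps add: ΔG°₃ = ΔG°₁ + ΔG°₂, so n₃E°₃ = n₁E°₁ + n₂E°₂.
E°₃ = (5×+1.49 + 2×-1.13) / 7 = (+5.190) / 7 = +0.741 V.

+0.741 V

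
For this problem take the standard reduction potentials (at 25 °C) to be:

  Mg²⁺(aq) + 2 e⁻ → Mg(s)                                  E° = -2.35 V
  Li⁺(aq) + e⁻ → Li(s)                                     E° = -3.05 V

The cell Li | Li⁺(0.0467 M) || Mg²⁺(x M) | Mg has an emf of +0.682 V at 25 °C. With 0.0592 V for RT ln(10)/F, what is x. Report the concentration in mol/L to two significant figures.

0.00054 M

Mg²⁺/Mg is the cathode, Li⁺/Li the anode: E°cell = +0.70 V, n = 2.
Overall reaction: Mg²⁺(aq) + 2 Li(s) → Mg(s) + 2 Li⁺(aq); Q = [Li⁺]^2/[Mg²⁺]^1.
From E = E° − (0.0592/n) log Q: log Q = (E° − E)·n/0.0592 = (+0.70 − (+0.682))·2/0.0592 = 0.6081.
So 1·log[Mg²⁺] = 2·log(0.0467) − log Q = -2.6614 − (0.6081) = -3.2695; [Mg²⁺] = 10^(-3.2695) ≈ 0.00054 M.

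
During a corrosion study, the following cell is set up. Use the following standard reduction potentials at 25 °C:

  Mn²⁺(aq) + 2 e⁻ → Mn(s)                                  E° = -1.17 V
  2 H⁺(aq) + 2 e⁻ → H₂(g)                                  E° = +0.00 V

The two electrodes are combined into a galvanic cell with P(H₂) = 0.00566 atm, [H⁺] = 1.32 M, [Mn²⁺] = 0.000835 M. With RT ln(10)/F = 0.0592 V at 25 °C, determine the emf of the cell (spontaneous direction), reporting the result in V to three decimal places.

H⁺/H₂ is the cathode (higher E°), Mn²⁺/Mn the anode: E°cell = +0.00 − (-1.17) = +1.17 V, n = 2.
Overall: 2 H⁺(aq) + Mn(s) → H₂(g) + Mn²⁺(aq)
Q = P(H₂)·[Mn²⁺] / ([H⁺]^2); log Q = -5.567.
E = E° − (0.0592/n) log Q = +1.17 − (0.0592/2)(-5.567) = +1.335 V.

+1.335 V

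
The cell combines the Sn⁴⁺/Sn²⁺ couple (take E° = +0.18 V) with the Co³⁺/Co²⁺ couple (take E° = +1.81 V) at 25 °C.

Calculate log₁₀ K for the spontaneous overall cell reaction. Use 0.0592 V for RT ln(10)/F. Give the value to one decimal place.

55.1

Cathode: Co³⁺/Co²⁺; anode: Sn⁴⁺/Sn²⁺. E°cell = +1.63 V, n = 2.
log K = nE°cell / 0.0592 = (2)(+1.63) / 0.0592 = 55.1.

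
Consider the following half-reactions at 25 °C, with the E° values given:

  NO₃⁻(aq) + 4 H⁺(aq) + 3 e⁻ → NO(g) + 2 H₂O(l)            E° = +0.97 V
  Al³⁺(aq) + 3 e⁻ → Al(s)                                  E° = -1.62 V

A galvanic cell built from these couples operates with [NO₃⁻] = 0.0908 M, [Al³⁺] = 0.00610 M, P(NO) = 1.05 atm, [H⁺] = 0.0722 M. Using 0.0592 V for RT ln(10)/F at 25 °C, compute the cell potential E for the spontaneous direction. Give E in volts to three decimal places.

NO₃⁻/NO is the cathode (higher E°), Al³⁺/Al the anode: E°cell = +0.97 − (-1.62) = +2.59 V, n = 3.
Overall: NO₃⁻(aq) + 4 H⁺(aq) + Al(s) → NO(g) + 2 H₂O(l) + Al³⁺(aq)
Q = P(NO)·[Al³⁺] / ([NO₃⁻]·[H⁺]^4); log Q = 3.414.
E = E° − (0.0592/n) log Q = +2.59 − (0.0592/3)(3.414) = +2.523 V.

+2.523 V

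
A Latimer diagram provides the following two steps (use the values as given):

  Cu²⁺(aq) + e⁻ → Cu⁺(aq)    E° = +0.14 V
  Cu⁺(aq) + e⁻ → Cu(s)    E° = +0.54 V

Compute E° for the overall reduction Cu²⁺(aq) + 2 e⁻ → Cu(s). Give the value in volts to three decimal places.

Standard free energies of sequential steps add: ΔG°₃ = ΔG°₁ + ΔG°₂, so n₃E°₃ = n₁E°₁ + n₂E°₂.
E°₃ = (1×+0.14 + 1×+0.54) / 2 = (+0.680) / 2 = +0.340 V.

+0.340 V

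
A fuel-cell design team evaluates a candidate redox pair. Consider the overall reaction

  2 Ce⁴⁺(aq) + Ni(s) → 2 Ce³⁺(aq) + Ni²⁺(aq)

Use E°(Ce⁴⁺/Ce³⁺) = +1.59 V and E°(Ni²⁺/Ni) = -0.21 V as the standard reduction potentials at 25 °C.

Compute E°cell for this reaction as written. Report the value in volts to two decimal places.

The Ce⁴⁺/Ce³⁺ couple has the higher reduction potential, so it is the cathode; Ni²⁺/Ni is oxidised at the anode.
E°cell = E°(cathode) − E°(anode) = (+1.59) − (-0.21) = +1.80 V.

+1.80 V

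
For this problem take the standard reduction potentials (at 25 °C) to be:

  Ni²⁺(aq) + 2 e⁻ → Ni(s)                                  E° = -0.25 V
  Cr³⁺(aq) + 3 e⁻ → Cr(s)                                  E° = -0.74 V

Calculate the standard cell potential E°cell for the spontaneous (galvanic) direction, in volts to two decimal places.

The Ni²⁺/Ni couple has the higher reduction potential, so it is the cathode; Cr³⁺/Cr is oxidised at the anode.
E°cell = E°(cathode) − E°(anode) = (-0.25) − (-0.74) = +0.49 V.

+0.49 V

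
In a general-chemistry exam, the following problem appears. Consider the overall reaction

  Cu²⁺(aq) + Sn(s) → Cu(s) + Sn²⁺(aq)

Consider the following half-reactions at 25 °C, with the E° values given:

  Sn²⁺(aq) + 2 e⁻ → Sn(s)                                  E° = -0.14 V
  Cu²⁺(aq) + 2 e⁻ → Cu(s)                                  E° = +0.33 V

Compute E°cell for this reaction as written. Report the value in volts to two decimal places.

+0.47 V

The Cu²⁺/Cu couple has the higher reduction potential, so it is the cathode; Sn²⁺/Sn is oxidised at the anode.
E°cell = E°(cathode) − E°(anode) = (+0.33) − (-0.14) = +0.47 V.
Since E°cell > 0, the reaction is spontaneous under standard conditions.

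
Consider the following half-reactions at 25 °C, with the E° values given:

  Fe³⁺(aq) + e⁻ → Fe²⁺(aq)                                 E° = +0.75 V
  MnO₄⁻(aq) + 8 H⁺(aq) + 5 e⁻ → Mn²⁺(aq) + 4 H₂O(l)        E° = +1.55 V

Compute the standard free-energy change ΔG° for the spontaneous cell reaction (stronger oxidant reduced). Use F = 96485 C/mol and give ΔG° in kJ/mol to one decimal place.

-385.9 kJ/mol

MnO₄⁻/Mn²⁺ (E° = +1.55 V) is the cathode; Fe³⁺/Fe²⁺ (E° = +0.75 V) is the anode, so E°cell = +0.80 V.
Balancing electrons gives n = 5 (lcm of 5 and 1).
ΔG° = −nFE° = −(5)(96485)(+0.80) = -385,940 J = -385.9 kJ/mol.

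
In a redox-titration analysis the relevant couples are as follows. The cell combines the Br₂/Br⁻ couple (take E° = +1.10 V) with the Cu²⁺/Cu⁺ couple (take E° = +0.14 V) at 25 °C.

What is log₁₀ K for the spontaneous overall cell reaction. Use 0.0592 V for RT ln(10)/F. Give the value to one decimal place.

Cathode: Br₂/Br⁻; anode: Cu²⁺/Cu⁺. E°cell = +0.96 V, n = 2.
log K = nE°cell / 0.0592 = (2)(+0.96) / 0.0592 = 32.4.

32.4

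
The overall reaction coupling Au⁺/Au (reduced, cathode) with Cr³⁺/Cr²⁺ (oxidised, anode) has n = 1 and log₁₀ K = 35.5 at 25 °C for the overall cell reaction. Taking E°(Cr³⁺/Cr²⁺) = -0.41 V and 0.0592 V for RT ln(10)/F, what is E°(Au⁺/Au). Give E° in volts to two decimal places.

+1.69 V

E°cell = (0.0592/n)·log K = (0.0592/1)(35.5) = +2.102 V.
Since Au⁺/Au is the cathode and Cr³⁺/Cr²⁺ the anode, E°cell = E°(Au⁺/Au) − E°(Cr³⁺/Cr²⁺).
So E°(Au⁺/Au) = E°cell + E°(Cr³⁺/Cr²⁺) = +2.102 + (-0.41) = +1.69 V.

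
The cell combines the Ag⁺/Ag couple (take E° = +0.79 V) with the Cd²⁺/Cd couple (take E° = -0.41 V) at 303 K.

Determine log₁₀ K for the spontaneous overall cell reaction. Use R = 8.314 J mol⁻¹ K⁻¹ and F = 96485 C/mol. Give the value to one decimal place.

39.9

Cathode: Ag⁺/Ag; anode: Cd²⁺/Cd. E°cell = (+0.79) − (-0.41) = +1.20 V, with n = 2.
ΔG° = −nFE° = −RT ln K, so ln K = nFE°/(RT) = (2)(96485)(+1.20) / ((8.314)(303)) = 91.922.
log₁₀ K = 91.922 / ln 10 = 39.9.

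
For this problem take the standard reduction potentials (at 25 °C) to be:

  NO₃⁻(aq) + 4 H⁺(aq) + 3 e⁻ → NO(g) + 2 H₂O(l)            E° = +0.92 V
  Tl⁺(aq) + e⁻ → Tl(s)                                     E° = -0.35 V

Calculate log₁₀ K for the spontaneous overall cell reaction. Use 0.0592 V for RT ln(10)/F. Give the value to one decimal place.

64.4

Cathode: NO₃⁻/NO; anode: Tl⁺/Tl. E°cell = +1.27 V, n = 3.
log K = nE°cell / 0.0592 = (3)(+1.27) / 0.0592 = 64.4.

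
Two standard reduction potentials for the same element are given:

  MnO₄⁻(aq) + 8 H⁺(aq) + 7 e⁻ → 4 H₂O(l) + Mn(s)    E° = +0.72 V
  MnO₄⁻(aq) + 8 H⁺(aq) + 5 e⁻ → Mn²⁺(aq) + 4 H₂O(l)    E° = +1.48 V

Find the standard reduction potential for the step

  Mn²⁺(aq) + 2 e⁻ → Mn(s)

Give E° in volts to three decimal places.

Sequential free energies add, so n₃E°₃ = n₁E°₁ + n₂E°₂.
With n₃ = 7, and the known step contributing 5×(+1.48) V, the unknown satisfies 2·E° = 7×(+0.72) − 5×(+1.48) = -2.360.
E° = -2.360 / 2 = -1.180 V.

-1.180 V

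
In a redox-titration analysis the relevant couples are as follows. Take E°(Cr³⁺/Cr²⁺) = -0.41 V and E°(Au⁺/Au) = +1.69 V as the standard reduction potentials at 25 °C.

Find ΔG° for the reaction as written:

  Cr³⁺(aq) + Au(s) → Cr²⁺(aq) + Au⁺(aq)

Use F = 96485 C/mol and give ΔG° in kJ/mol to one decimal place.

As written, Cr³⁺/Cr²⁺ is reduced (cathode) and Au⁺/Au is oxidised (anode), so E°cell = (-0.41) − (+1.69) = -2.10 V.
Balancing electrons gives n = 1.
ΔG° = −nFE° = −(1)(96485)(-2.10) = 202,618 J = +202.6 kJ/mol.

+202.6 kJ/mol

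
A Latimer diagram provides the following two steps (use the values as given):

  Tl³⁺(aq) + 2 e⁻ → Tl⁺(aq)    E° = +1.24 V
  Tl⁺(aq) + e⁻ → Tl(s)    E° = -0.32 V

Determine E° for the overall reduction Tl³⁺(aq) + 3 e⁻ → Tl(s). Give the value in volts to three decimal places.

+0.720 V

Standard free energies of sequential steps add: ΔG°₃ = ΔG°₁ + ΔG°₂, so n₃E°₃ = n₁E°₁ + n₂E°₂.
E°₃ = (2×+1.24 + 1×-0.32) / 3 = (+2.160) / 3 = +0.720 V.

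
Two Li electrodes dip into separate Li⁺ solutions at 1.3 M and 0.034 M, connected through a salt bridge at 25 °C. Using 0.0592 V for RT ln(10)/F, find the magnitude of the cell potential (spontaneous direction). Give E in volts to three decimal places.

For a concentration cell E°cell = 0. The 1.3 M side is the cathode (reduction is favoured where [Li⁺] is higher).
With n = 1, E = −(0.0592/1) log([Li⁺]ₐₙ/[Li⁺]꜀ₐₜ) = −(0.0592/1) log(0.034/1.3) = −(0.0592/1)(-1.582) = +0.094 V.

+0.094 V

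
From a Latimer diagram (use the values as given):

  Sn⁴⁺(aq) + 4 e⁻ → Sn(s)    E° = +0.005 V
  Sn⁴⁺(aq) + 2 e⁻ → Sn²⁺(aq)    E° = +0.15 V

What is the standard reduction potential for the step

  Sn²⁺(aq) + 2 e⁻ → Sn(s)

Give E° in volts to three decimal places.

-0.140 V

Sequential free energies add, so n₃E°₃ = n₁E°₁ + n₂E°₂.
With n₃ = 4, and the known step contributing 2×(+0.15) V, the unknown satisfies 2·E° = 4×(+0.005) − 2×(+0.15) = -0.280.
E° = -0.280 / 2 = -0.140 V.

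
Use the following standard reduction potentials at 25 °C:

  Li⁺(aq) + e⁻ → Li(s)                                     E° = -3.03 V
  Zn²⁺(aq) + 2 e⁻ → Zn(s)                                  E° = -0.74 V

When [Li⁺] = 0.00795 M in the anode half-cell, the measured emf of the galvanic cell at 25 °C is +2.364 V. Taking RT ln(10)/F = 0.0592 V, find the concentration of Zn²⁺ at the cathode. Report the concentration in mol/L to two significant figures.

0.020 M

Zn²⁺/Zn is the cathode, Li⁺/Li the anode: E°cell = +2.29 V, n = 2.
Overall reaction: Zn²⁺(aq) + 2 Li(s) → Zn(s) + 2 Li⁺(aq); Q = [Li⁺]^2/[Zn²⁺]^1.
From E = E° − (0.0592/n) log Q: log Q = (E° − E)·n/0.0592 = (+2.29 − (+2.364))·2/0.0592 = -2.5000.
So 1·log[Zn²⁺] = 2·log(0.00795) − log Q = -4.1993 − (-2.5000) = -1.6993; [Zn²⁺] = 10^(-1.6993) ≈ 0.020 M.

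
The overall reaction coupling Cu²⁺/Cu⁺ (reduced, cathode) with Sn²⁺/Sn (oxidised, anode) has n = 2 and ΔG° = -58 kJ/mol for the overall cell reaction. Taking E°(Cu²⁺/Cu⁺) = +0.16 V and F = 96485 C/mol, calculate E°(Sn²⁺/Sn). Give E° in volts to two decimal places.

-0.14 V

E°cell = −ΔG°/(nF) = −(-58×10³)/((2)(96485)) = +0.301 V.
Since Cu²⁺/Cu⁺ is the cathode and Sn²⁺/Sn the anode, E°cell = E°(Cu²⁺/Cu⁺) − E°(Sn²⁺/Sn).
So E°(Sn²⁺/Sn) = E°(Cu²⁺/Cu⁺) − E°cell = (+0.16) − (+0.301) = -0.14 V.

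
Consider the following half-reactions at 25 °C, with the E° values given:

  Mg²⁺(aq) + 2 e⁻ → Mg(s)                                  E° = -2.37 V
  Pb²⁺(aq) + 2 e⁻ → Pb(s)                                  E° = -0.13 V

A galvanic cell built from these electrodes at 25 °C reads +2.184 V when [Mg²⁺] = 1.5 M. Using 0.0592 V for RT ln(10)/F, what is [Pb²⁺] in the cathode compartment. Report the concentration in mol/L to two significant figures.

0.019 M

Pb²⁺/Pb is the cathode, Mg²⁺/Mg the anode: E°cell = +2.24 V, n = 2.
Overall reaction: Pb²⁺(aq) + Mg(s) → Pb(s) + Mg²⁺(aq); Q = [Mg²⁺]^1/[Pb²⁺]^1.
From E = E° − (0.0592/n) log Q: log Q = (E° − E)·n/0.0592 = (+2.24 − (+2.184))·2/0.0592 = 1.8919.
So 1·log[Pb²⁺] = 1·log(1.5) − log Q = 0.1761 − (1.8919) = -1.7158; [Pb²⁺] = 10^(-1.7158) ≈ 0.019 M.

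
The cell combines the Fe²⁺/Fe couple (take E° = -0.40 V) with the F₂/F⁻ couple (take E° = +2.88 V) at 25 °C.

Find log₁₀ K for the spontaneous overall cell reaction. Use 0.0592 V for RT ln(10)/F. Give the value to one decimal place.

110.8

Cathode: F₂/F⁻; anode: Fe²⁺/Fe. E°cell = +3.28 V, n = 2.
log K = nE°cell / 0.0592 = (2)(+3.28) / 0.0592 = 110.8.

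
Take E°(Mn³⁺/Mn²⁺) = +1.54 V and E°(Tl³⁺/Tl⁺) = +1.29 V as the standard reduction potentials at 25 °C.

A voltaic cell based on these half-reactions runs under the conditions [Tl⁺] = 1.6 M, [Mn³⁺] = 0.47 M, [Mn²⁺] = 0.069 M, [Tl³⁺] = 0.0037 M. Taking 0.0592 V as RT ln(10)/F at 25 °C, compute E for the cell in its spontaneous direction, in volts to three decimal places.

Mn³⁺/Mn²⁺ is the cathode (higher E°), Tl³⁺/Tl⁺ the anode: E°cell = +1.54 − (+1.29) = +0.25 V, n = 2.
Overall: 2 Mn³⁺(aq) + Tl⁺(aq) → 2 Mn²⁺(aq) + Tl³⁺(aq)
Q = [Mn²⁺]^2·[Tl³⁺] / ([Mn³⁺]^2·[Tl⁺]); log Q = -4.302.
E = E° − (0.0592/n) log Q = +0.25 − (0.0592/2)(-4.302) = +0.377 V.

+0.377 V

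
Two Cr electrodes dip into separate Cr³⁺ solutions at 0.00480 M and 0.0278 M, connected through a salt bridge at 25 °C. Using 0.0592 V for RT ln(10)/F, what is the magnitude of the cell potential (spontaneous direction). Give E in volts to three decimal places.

For a concentration cell E°cell = 0. The 0.0278 M side is the cathode (reduction is favoured where [Cr³⁺] is higher).
With n = 3, E = −(0.0592/3) log([Cr³⁺]ₐₙ/[Cr³⁺]꜀ₐₜ) = −(0.0592/3) log(0.0048/0.0278) = −(0.0592/3)(-0.763) = +0.015 V.

+0.015 V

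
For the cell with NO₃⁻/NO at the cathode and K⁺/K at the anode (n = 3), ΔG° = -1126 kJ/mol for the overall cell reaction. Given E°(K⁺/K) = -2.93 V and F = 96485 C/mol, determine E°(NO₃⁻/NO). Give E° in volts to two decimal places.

+0.96 V

E°cell = −ΔG°/(nF) = −(-1126×10³)/((3)(96485)) = +3.890 V.
Since NO₃⁻/NO is the cathode and K⁺/K the anode, E°cell = E°(NO₃⁻/NO) − E°(K⁺/K).
So E°(NO₃⁻/NO) = E°cell + E°(K⁺/K) = +3.890 + (-2.93) = +0.96 V.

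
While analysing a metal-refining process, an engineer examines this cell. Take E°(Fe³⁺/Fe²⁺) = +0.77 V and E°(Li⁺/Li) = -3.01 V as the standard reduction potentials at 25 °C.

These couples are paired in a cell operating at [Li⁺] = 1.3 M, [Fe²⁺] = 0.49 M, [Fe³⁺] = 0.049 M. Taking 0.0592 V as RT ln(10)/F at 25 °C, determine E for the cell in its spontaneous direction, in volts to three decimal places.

Fe³⁺/Fe²⁺ is the cathode (higher E°), Li⁺/Li the anode: E°cell = +0.77 − (-3.01) = +3.78 V, n = 1.
Overall: Fe³⁺(aq) + Li(s) → Fe²⁺(aq) + Li⁺(aq)
Q = [Fe²⁺]·[Li⁺] / ([Fe³⁺]); log Q = 1.114.
E = E° − (0.0592/n) log Q = +3.78 − (0.0592/1)(1.114) = +3.714 V.

+3.714 V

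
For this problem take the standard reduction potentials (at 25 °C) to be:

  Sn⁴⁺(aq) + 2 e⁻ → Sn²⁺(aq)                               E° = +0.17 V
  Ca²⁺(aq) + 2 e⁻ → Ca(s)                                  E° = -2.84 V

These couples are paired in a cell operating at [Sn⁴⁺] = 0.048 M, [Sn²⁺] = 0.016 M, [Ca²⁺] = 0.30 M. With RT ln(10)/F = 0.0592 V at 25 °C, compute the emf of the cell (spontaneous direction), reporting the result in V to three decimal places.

+3.040 V

Sn⁴⁺/Sn²⁺ is the cathode (higher E°), Ca²⁺/Ca the anode: E°cell = +0.17 − (-2.84) = +3.01 V, n = 2.
Overall: Sn⁴⁺(aq) + Ca(s) → Sn²⁺(aq) + Ca²⁺(aq)
Q = [Sn²⁺]·[Ca²⁺] / ([Sn⁴⁺]); log Q = -1.000.
E = E° − (0.0592/n) log Q = +3.01 − (0.0592/2)(-1.000) = +3.040 V.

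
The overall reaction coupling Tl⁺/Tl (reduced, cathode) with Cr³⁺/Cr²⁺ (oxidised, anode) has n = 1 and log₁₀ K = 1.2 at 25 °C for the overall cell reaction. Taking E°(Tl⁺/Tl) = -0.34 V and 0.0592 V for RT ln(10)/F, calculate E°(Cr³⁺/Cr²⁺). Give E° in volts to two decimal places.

-0.41 V

E°cell = (0.0592/n)·log K = (0.0592/1)(1.2) = +0.071 V.
Since Tl⁺/Tl is the cathode and Cr³⁺/Cr²⁺ the anode, E°cell = E°(Tl⁺/Tl) − E°(Cr³⁺/Cr²⁺).
So E°(Cr³⁺/Cr²⁺) = E°(Tl⁺/Tl) − E°cell = (-0.34) − (+0.071) = -0.41 V.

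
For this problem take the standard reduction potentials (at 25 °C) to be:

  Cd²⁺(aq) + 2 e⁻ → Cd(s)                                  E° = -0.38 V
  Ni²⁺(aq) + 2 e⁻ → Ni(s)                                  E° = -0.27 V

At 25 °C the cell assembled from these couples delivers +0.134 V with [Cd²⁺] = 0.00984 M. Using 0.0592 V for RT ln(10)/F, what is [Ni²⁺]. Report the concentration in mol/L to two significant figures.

0.064 M

Ni²⁺/Ni is the cathode, Cd²⁺/Cd the anode: E°cell = +0.11 V, n = 2.
Overall reaction: Ni²⁺(aq) + Cd(s) → Ni(s) + Cd²⁺(aq); Q = [Cd²⁺]^1/[Ni²⁺]^1.
From E = E° − (0.0592/n) log Q: log Q = (E° − E)·n/0.0592 = (+0.11 − (+0.134))·2/0.0592 = -0.8108.
So 1·log[Ni²⁺] = 1·log(0.00984) − log Q = -2.0070 − (-0.8108) = -1.1962; [Ni²⁺] = 10^(-1.1962) ≈ 0.064 M.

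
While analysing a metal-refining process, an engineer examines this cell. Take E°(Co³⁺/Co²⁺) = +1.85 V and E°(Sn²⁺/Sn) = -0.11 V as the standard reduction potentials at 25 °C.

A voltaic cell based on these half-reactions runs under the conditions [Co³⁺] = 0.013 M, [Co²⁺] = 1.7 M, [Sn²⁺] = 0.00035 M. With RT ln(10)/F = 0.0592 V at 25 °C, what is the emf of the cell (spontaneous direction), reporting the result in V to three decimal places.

Co³⁺/Co²⁺ is the cathode (higher E°), Sn²⁺/Sn the anode: E°cell = +1.85 − (-0.11) = +1.96 V, n = 2.
Overall: 2 Co³⁺(aq) + Sn(s) → 2 Co²⁺(aq) + Sn²⁺(aq)
Q = [Co²⁺]^2·[Sn²⁺] / ([Co³⁺]^2); log Q = 0.777.
E = E° − (0.0592/n) log Q = +1.96 − (0.0592/2)(0.777) = +1.937 V.

+1.937 V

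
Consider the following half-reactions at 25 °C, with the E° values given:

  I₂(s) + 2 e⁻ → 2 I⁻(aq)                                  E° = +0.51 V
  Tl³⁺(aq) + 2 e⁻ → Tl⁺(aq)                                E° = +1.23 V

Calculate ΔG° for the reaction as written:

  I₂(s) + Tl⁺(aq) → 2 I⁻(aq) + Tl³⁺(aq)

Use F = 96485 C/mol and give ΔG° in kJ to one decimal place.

+138.9 kJ

As written, I₂/I⁻ is reduced (cathode) and Tl³⁺/Tl⁺ is oxidised (anode), so E°cell = (+0.51) − (+1.23) = -0.72 V.
Balancing electrons gives n = 2.
ΔG° = −nFE° = −(2)(96485)(-0.72) = 138,938 J = +138.9 kJ.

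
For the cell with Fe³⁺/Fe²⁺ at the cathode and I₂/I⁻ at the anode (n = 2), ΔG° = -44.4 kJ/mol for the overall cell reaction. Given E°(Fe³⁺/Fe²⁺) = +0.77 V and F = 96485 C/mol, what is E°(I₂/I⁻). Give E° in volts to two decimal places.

E°cell = −ΔG°/(nF) = −(-44.4×10³)/((2)(96485)) = +0.230 V.
Since Fe³⁺/Fe²⁺ is the cathode and I₂/I⁻ the anode, E°cell = E°(Fe³⁺/Fe²⁺) − E°(I₂/I⁻).
So E°(I₂/I⁻) = E°(Fe³⁺/Fe²⁺) − E°cell = (+0.77) − (+0.230) = +0.54 V.

+0.54 V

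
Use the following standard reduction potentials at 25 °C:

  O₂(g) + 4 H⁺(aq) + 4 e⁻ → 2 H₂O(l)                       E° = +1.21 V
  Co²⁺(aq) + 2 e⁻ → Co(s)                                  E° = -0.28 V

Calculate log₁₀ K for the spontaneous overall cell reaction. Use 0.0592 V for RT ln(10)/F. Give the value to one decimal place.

Cathode: O₂/H₂O; anode: Co²⁺/Co. E°cell = +1.49 V, n = 4.
log K = nE°cell / 0.0592 = (4)(+1.49) / 0.0592 = 100.7.

100.7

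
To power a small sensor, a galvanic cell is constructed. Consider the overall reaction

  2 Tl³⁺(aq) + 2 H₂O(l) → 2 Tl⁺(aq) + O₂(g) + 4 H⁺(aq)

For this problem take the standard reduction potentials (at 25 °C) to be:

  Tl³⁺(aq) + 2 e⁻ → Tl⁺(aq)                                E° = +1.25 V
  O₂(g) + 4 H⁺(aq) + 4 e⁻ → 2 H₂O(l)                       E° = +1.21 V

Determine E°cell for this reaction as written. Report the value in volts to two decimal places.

The Tl³⁺/Tl⁺ couple has the higher reduction potential, so it is the cathode; O₂/H₂O is oxidised at the anode.
E°cell = E°(cathode) − E°(anode) = (+1.25) − (+1.21) = +0.04 V.

+0.04 V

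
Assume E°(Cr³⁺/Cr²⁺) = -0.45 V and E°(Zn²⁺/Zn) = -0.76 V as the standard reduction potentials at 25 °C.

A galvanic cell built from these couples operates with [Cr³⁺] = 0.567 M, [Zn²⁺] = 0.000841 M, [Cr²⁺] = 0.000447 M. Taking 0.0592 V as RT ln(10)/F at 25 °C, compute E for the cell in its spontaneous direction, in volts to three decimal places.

Cr³⁺/Cr²⁺ is the cathode (higher E°), Zn²⁺/Zn the anode: E°cell = -0.45 − (-0.76) = +0.31 V, n = 2.
Overall: 2 Cr³⁺(aq) + Zn(s) → 2 Cr²⁺(aq) + Zn²⁺(aq)
Q = [Cr²⁺]^2·[Zn²⁺] / ([Cr³⁺]^2); log Q = -9.282.
E = E° − (0.0592/n) log Q = +0.31 − (0.0592/2)(-9.282) = +0.585 V.

+0.585 V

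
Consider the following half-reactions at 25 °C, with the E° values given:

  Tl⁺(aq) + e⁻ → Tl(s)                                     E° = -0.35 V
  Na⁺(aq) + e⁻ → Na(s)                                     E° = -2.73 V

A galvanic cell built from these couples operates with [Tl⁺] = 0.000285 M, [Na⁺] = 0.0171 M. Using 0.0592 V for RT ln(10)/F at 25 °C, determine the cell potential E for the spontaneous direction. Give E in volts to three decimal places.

Tl⁺/Tl is the cathode (higher E°), Na⁺/Na the anode: E°cell = -0.35 − (-2.73) = +2.38 V, n = 1.
Overall: Tl⁺(aq) + Na(s) → Tl(s) + Na⁺(aq)
Q = [Na⁺] / ([Tl⁺]); log Q = 1.778.
E = E° − (0.0592/n) log Q = +2.38 − (0.0592/1)(1.778) = +2.275 V.

+2.275 V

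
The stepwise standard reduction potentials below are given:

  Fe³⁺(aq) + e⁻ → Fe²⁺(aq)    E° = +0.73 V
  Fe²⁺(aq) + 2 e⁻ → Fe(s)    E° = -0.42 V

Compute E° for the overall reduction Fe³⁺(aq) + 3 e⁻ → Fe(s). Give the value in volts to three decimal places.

-0.037 V

Since ΔG° = −nFE° is additive over sequential reductions, n₃E°₃ = n₁E°₁ + n₂E°₂.
E°₃ = (1×+0.73 + 2×-0.42) / 3 = (-0.110) / 3 = -0.037 V.
Simply averaging or adding the two E° values would be wrong; the electron-weighted sum is required.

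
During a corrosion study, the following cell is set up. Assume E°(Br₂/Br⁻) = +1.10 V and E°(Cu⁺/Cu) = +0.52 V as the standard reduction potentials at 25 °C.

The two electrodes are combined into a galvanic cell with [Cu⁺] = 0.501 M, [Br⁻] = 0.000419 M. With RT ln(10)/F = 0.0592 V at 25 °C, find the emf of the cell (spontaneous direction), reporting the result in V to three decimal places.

+0.798 V

Br₂/Br⁻ is the cathode (higher E°), Cu⁺/Cu the anode: E°cell = +1.10 − (+0.52) = +0.58 V, n = 2.
Overall: Br₂(l) + 2 Cu(s) → 2 Br⁻(aq) + 2 Cu⁺(aq)
Q = [Br⁻]^2·[Cu⁺]^2; log Q = -7.356.
E = E° − (0.0592/n) log Q = +0.58 − (0.0592/2)(-7.356) = +0.798 V.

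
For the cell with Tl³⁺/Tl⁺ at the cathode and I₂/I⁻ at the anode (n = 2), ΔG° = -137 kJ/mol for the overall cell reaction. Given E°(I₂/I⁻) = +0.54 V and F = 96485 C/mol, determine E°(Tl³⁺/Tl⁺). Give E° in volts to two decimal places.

+1.25 V

E°cell = −ΔG°/(nF) = −(-137×10³)/((2)(96485)) = +0.710 V.
Since Tl³⁺/Tl⁺ is the cathode and I₂/I⁻ the anode, E°cell = E°(Tl³⁺/Tl⁺) − E°(I₂/I⁻).
So E°(Tl³⁺/Tl⁺) = E°cell + E°(I₂/I⁻) = +0.710 + (+0.54) = +1.25 V.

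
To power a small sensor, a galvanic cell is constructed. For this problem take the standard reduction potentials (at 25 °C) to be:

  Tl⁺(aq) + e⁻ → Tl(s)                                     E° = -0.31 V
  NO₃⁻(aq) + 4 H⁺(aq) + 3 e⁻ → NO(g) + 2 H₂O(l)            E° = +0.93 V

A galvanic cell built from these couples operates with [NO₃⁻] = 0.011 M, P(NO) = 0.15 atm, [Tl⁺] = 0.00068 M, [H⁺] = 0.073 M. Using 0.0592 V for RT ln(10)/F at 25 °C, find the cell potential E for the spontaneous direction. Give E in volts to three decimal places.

NO₃⁻/NO is the cathode (higher E°), Tl⁺/Tl the anode: E°cell = +0.93 − (-0.31) = +1.24 V, n = 3.
Overall: NO₃⁻(aq) + 4 H⁺(aq) + 3 Tl(s) → NO(g) + 2 H₂O(l) + 3 Tl⁺(aq)
Q = P(NO)·[Tl⁺]^3 / ([NO₃⁻]·[H⁺]^4); log Q = -3.821.
E = E° − (0.0592/n) log Q = +1.24 − (0.0592/3)(-3.821) = +1.315 V.

+1.315 V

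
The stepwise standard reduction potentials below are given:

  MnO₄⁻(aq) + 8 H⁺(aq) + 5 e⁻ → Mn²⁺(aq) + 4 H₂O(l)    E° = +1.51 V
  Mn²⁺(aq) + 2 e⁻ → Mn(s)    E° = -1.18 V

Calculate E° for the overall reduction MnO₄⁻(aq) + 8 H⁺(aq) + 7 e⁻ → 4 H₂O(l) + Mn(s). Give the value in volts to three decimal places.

+0.741 V

Standard free energies of sequential steps add: ΔG°₃ = ΔG°₁ + ΔG°₂, so n₃E°₃ = n₁E°₁ + n₂E°₂.
E°₃ = (5×+1.51 + 2×-1.18) / 7 = (+5.190) / 7 = +0.741 V.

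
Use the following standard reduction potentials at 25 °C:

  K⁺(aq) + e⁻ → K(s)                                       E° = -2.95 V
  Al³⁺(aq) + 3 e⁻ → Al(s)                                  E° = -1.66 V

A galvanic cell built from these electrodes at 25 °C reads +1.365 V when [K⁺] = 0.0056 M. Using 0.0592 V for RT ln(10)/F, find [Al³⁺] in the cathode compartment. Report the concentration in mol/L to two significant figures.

Al³⁺/Al is the cathode, K⁺/K the anode: E°cell = +1.29 V, n = 3.
Overall reaction: Al³⁺(aq) + 3 K(s) → Al(s) + 3 K⁺(aq); Q = [K⁺]^3/[Al³⁺]^1.
From E = E° − (0.0592/n) log Q: log Q = (E° − E)·n/0.0592 = (+1.29 − (+1.365))·3/0.0592 = -3.8007.
So 1·log[Al³⁺] = 3·log(0.0056) − log Q = -6.7554 − (-3.8007) = -2.9547; [Al³⁺] = 10^(-2.9547) ≈ 0.0011 M.

0.0011 M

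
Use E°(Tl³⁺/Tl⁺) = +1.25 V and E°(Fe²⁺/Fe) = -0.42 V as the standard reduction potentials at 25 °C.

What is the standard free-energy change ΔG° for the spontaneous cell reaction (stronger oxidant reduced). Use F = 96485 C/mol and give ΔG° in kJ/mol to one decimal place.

-322.3 kJ/mol

Tl³⁺/Tl⁺ (E° = +1.25 V) is the cathode; Fe²⁺/Fe (E° = -0.42 V) is the anode, so E°cell = +1.67 V.
Balancing electrons gives n = 2 (lcm of 2 and 2).
ΔG° = −nFE° = −(2)(96485)(+1.67) = -322,260 J = -322.3 kJ/mol.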